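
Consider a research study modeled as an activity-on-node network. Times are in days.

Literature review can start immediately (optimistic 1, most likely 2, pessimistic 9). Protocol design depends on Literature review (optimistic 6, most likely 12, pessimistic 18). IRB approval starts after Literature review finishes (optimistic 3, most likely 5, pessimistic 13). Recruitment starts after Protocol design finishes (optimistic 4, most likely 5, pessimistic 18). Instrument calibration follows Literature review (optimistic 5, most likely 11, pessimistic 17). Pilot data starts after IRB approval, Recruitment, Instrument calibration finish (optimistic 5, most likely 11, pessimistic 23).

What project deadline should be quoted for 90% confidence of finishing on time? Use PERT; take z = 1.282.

39.8 days

te_Literature review = (1 + 4·2 + 9)/6 = 18/6 = 3; σ²_Literature review = ((9−1)/6)² = 1.778
te_Protocol design = (6 + 4·12 + 18)/6 = 72/6 = 12; σ²_Protocol design = ((18−6)/6)² = 4.000
te_IRB approval = (3 + 4·5 + 13)/6 = 36/6 = 6; σ²_IRB approval = ((13−3)/6)² = 2.778
te_Recruitment = (4 + 4·5 + 18)/6 = 42/6 = 7; σ²_Recruitment = ((18−4)/6)² = 5.444
te_Instrument calibration = (5 + 4·11 + 17)/6 = 66/6 = 11; σ²_Instrument calibration = ((17−5)/6)² = 4.000
te_Pilot data = (5 + 4·11 + 23)/6 = 72/6 = 12; σ²_Pilot data = ((23−5)/6)² = 9.000

Forward pass:
ES_Literature review = 0; EF_Literature review = 3
ES_Protocol design = 3; EF_Protocol design = 3+12 = 15
ES_IRB approval = 3; EF_IRB approval = 3+6 = 9
ES_Recruitment = 15; EF_Recruitment = 15+7 = 22
ES_Instrument calibration = 3; EF_Instrument calibration = 3+11 = 14
ES_Pilot data = max(EF_IRB approval=9, EF_Recruitment=22, EF_Instrument calibration=14) = 22; EF_Pilot data = 22+12 = 34
Expected project duration μ = 34 days. Critical path: Literature review → Protocol design → Recruitment → Pilot data.

Variance along critical path = 1.778 + 4.000 + 5.444 + 9.000 = 20.222; σ = 4.497 days.
D = μ + z·σ = 34 + 1.282·4.497 = 39.8 days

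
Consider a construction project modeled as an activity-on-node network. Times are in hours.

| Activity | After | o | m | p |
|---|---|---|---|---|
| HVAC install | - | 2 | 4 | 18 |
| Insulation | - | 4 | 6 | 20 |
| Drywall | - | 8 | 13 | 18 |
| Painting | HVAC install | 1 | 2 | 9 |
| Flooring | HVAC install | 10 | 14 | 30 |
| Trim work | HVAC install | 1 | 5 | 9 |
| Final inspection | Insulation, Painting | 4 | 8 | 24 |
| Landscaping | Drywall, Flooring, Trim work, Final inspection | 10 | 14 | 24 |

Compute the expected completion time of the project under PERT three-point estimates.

37 hours

te_HVAC install = (2 + 4·4 + 18)/6 = 36/6 = 6
te_Insulation = (4 + 4·6 + 20)/6 = 48/6 = 8
te_Drywall = (8 + 4·13 + 18)/6 = 78/6 = 13
te_Painting = (1 + 4·2 + 9)/6 = 18/6 = 3
te_Flooring = (10 + 4·14 + 30)/6 = 96/6 = 16
te_Trim work = (1 + 4·5 + 9)/6 = 30/6 = 5
te_Final inspection = (4 + 4·8 + 24)/6 = 60/6 = 10
te_Landscaping = (10 + 4·14 + 24)/6 = 90/6 = 15

Forward pass:
ES_HVAC install = 0; EF_HVAC install = 6
ES_Insulation = 0; EF_Insulation = 8
ES_Drywall = 0; EF_Drywall = 13
ES_Painting = 6; EF_Painting = 6+3 = 9
ES_Flooring = 6; EF_Flooring = 6+16 = 22
ES_Trim work = 6; EF_Trim work = 6+5 = 11
ES_Final inspection = max(EF_Insulation=8, EF_Painting=9) = 9; EF_Final inspection = 9+10 = 19
ES_Landscaping = max(EF_Drywall=13, EF_Flooring=22, EF_Trim work=11, EF_Final inspection=19) = 22; EF_Landscaping = 22+15 = 37
Expected project duration μ = 37 hours. Critical path: HVAC install → Flooring → Landscaping.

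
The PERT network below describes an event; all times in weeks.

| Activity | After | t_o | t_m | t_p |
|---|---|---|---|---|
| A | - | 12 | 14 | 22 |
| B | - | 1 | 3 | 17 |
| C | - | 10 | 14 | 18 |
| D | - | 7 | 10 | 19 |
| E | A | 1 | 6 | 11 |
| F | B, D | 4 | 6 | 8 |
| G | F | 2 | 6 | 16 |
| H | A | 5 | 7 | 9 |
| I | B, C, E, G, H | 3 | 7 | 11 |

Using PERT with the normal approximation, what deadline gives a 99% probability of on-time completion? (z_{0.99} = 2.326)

te_A = (12 + 4·14 + 22)/6 = 90/6 = 15; σ²_A = ((22−12)/6)² = 2.778
te_B = (1 + 4·3 + 17)/6 = 30/6 = 5; σ²_B = ((17−1)/6)² = 7.111
te_C = (10 + 4·14 + 18)/6 = 84/6 = 14; σ²_C = ((18−10)/6)² = 1.778
te_D = (7 + 4·10 + 19)/6 = 66/6 = 11; σ²_D = ((19−7)/6)² = 4.000
te_E = (1 + 4·6 + 11)/6 = 36/6 = 6; σ²_E = ((11−1)/6)² = 2.778
te_F = (4 + 4·6 + 8)/6 = 36/6 = 6; σ²_F = ((8−4)/6)² = 0.444
te_G = (2 + 4·6 + 16)/6 = 42/6 = 7; σ²_G = ((16−2)/6)² = 5.444
te_H = (5 + 4·7 + 9)/6 = 42/6 = 7; σ²_H = ((9−5)/6)² = 0.444
te_I = (3 + 4·7 + 11)/6 = 42/6 = 7; σ²_I = ((11−3)/6)² = 1.778

Forward pass:
ES_A = 0; EF_A = 15
ES_B = 0; EF_B = 5
ES_C = 0; EF_C = 14
ES_D = 0; EF_D = 11
ES_E = 15; EF_E = 15+6 = 21
ES_F = max(EF_B=5, EF_D=11) = 11; EF_F = 11+6 = 17
ES_G = 17; EF_G = 17+7 = 24
ES_H = 15; EF_H = 15+7 = 22
ES_I = max(EF_B=5, EF_C=14, EF_E=21, EF_G=24, EF_H=22) = 24; EF_I = 24+7 = 31
Expected project duration μ = 31 weeks. Critical path: D → F → G → I.

Variance along critical path = 4.000 + 0.444 + 5.444 + 1.778 = 11.667; σ = 3.416 weeks.
D = μ + z·σ = 31 + 2.326·3.416 = 38.9 weeks

38.9 weeks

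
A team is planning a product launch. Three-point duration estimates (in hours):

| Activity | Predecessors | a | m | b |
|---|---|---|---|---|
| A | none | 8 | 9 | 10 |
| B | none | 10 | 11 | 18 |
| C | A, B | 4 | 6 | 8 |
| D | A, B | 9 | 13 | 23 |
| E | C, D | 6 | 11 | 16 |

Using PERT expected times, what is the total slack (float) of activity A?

te_A = (8 + 4·9 + 10)/6 = 54/6 = 9
te_B = (10 + 4·11 + 18)/6 = 72/6 = 12
te_C = (4 + 4·6 + 8)/6 = 36/6 = 6
te_D = (9 + 4·13 + 23)/6 = 84/6 = 14
te_E = (6 + 4·11 + 16)/6 = 66/6 = 11

Forward pass:
ES_A = 0; EF_A = 9
ES_B = 0; EF_B = 12
ES_C = max(EF_A=9, EF_B=12) = 12; EF_C = 12+6 = 18
ES_D = max(EF_A=9, EF_B=12) = 12; EF_D = 12+14 = 26
ES_E = max(EF_C=18, EF_D=26) = 26; EF_E = 26+11 = 37
Expected project duration μ = 37 hours. Critical path: B → D → E.

Backward pass:
LF_E = 37; LS_E = 37−11 = 26
LF_D = LS_E = 26; LS_D = 26−14 = 12
LF_C = LS_E = 26; LS_C = 26−6 = 20
LF_B = min(LS_C=20, LS_D=12) = 12; LS_B = 12−12 = 0
LF_A = min(LS_C=20, LS_D=12) = 12; LS_A = 12−9 = 3
Slack_A = LS_A − ES_A = 3 − 0 = 3

3 hours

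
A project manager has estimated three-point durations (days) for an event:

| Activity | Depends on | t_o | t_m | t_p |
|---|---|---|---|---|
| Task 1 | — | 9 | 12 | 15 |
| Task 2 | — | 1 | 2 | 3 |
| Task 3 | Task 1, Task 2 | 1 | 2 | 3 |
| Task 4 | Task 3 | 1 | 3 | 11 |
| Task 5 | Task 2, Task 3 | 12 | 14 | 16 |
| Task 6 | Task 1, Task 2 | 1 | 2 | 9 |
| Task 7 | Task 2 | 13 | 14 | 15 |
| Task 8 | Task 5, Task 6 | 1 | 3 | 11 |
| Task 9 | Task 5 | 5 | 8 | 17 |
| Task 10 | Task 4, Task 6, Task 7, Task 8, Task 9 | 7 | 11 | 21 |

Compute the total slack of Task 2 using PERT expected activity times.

10 days

te_Task 1 = (9 + 4·12 + 15)/6 = 72/6 = 12
te_Task 2 = (1 + 4·2 + 3)/6 = 12/6 = 2
te_Task 3 = (1 + 4·2 + 3)/6 = 12/6 = 2
te_Task 4 = (1 + 4·3 + 11)/6 = 24/6 = 4
te_Task 5 = (12 + 4·14 + 16)/6 = 84/6 = 14
te_Task 6 = (1 + 4·2 + 9)/6 = 18/6 = 3
te_Task 7 = (13 + 4·14 + 15)/6 = 84/6 = 14
te_Task 8 = (1 + 4·3 + 11)/6 = 24/6 = 4
te_Task 9 = (5 + 4·8 + 17)/6 = 54/6 = 9
te_Task 10 = (7 + 4·11 + 21)/6 = 72/6 = 12

Forward pass:
ES_Task 1 = 0; EF_Task 1 = 12
ES_Task 2 = 0; EF_Task 2 = 2
ES_Task 3 = max(EF_Task 1=12, EF_Task 2=2) = 12; EF_Task 3 = 12+2 = 14
ES_Task 4 = 14; EF_Task 4 = 14+4 = 18
ES_Task 5 = max(EF_Task 2=2, EF_Task 3=14) = 14; EF_Task 5 = 14+14 = 28
ES_Task 6 = max(EF_Task 1=12, EF_Task 2=2) = 12; EF_Task 6 = 12+3 = 15
ES_Task 7 = 2; EF_Task 7 = 2+14 = 16
ES_Task 8 = max(EF_Task 5=28, EF_Task 6=15) = 28; EF_Task 8 = 28+4 = 32
ES_Task 9 = 28; EF_Task 9 = 28+9 = 37
ES_Task 10 = max(EF_Task 4=18, EF_Task 6=15, EF_Task 7=16, EF_Task 8=32, EF_Task 9=37) = 37; EF_Task 10 = 37+12 = 49
Expected project duration μ = 49 days. Critical path: Task 1 → Task 3 → Task 5 → Task 9 → Task 10.

Backward pass:
LF_Task 10 = 49; LS_Task 10 = 49−12 = 37
LF_Task 9 = LS_Task 10 = 37; LS_Task 9 = 37−9 = 28
LF_Task 8 = LS_Task 10 = 37; LS_Task 8 = 37−4 = 33
LF_Task 7 = LS_Task 10 = 37; LS_Task 7 = 37−14 = 23
LF_Task 6 = min(LS_Task 8=33, LS_Task 10=37) = 33; LS_Task 6 = 33−3 = 30
LF_Task 5 = min(LS_Task 8=33, LS_Task 9=28) = 28; LS_Task 5 = 28−14 = 14
LF_Task 4 = LS_Task 10 = 37; LS_Task 4 = 37−4 = 33
LF_Task 3 = min(LS_Task 4=33, LS_Task 5=14) = 14; LS_Task 3 = 14−2 = 12
LF_Task 2 = min(LS_Task 3=12, LS_Task 5=14, LS_Task 6=30, LS_Task 7=23) = 12; LS_Task 2 = 12−2 = 10
LF_Task 1 = min(LS_Task 3=12, LS_Task 6=30) = 12; LS_Task 1 = 12−12 = 0
Slack_Task 2 = LS_Task 2 − ES_Task 2 = 10 − 0 = 10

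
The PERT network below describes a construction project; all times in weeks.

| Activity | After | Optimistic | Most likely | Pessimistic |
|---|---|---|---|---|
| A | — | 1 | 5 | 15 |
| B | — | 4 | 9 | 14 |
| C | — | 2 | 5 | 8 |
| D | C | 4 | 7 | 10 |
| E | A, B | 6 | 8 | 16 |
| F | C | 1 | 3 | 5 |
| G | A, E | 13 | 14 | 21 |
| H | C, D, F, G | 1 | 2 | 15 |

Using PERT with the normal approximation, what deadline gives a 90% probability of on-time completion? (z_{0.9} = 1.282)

41.6 weeks

te_A = (1 + 4·5 + 15)/6 = 36/6 = 6; σ²_A = ((15−1)/6)² = 5.444
te_B = (4 + 4·9 + 14)/6 = 54/6 = 9; σ²_B = ((14−4)/6)² = 2.778
te_C = (2 + 4·5 + 8)/6 = 30/6 = 5; σ²_C = ((8−2)/6)² = 1.000
te_D = (4 + 4·7 + 10)/6 = 42/6 = 7; σ²_D = ((10−4)/6)² = 1.000
te_E = (6 + 4·8 + 16)/6 = 54/6 = 9; σ²_E = ((16−6)/6)² = 2.778
te_F = (1 + 4·3 + 5)/6 = 18/6 = 3; σ²_F = ((5−1)/6)² = 0.444
te_G = (13 + 4·14 + 21)/6 = 90/6 = 15; σ²_G = ((21−13)/6)² = 1.778
te_H = (1 + 4·2 + 15)/6 = 24/6 = 4; σ²_H = ((15−1)/6)² = 5.444

Forward pass:
ES_A = 0; EF_A = 6
ES_B = 0; EF_B = 9
ES_C = 0; EF_C = 5
ES_D = 5; EF_D = 5+7 = 12
ES_E = max(EF_A=6, EF_B=9) = 9; EF_E = 9+9 = 18
ES_F = 5; EF_F = 5+3 = 8
ES_G = max(EF_A=6, EF_E=18) = 18; EF_G = 18+15 = 33
ES_H = max(EF_C=5, EF_D=12, EF_F=8, EF_G=33) = 33; EF_H = 33+4 = 37
Expected project duration μ = 37 weeks. Critical path: B → E → G → H.

Variance along critical path = 2.778 + 2.778 + 1.778 + 5.444 = 12.778; σ = 3.575 weeks.
D = μ + z·σ = 37 + 1.282·3.575 = 41.6 weeks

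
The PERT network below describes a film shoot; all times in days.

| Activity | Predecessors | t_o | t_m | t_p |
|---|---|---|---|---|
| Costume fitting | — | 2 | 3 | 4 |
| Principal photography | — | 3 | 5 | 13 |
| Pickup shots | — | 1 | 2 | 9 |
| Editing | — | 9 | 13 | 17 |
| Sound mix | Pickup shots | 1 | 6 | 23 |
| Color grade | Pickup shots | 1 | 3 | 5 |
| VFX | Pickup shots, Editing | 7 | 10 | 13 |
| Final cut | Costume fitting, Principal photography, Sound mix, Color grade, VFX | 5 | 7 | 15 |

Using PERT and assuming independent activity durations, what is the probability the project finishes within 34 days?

te_Costume fitting = (2 + 4·3 + 4)/6 = 18/6 = 3; σ²_Costume fitting = ((4−2)/6)² = 0.111
te_Principal photography = (3 + 4·5 + 13)/6 = 36/6 = 6; σ²_Principal photography = ((13−3)/6)² = 2.778
te_Pickup shots = (1 + 4·2 + 9)/6 = 18/6 = 3; σ²_Pickup shots = ((9−1)/6)² = 1.778
te_Editing = (9 + 4·13 + 17)/6 = 78/6 = 13; σ²_Editing = ((17−9)/6)² = 1.778
te_Sound mix = (1 + 4·6 + 23)/6 = 48/6 = 8; σ²_Sound mix = ((23−1)/6)² = 13.444
te_Color grade = (1 + 4·3 + 5)/6 = 18/6 = 3; σ²_Color grade = ((5−1)/6)² = 0.444
te_VFX = (7 + 4·10 + 13)/6 = 60/6 = 10; σ²_VFX = ((13−7)/6)² = 1.000
te_Final cut = (5 + 4·7 + 15)/6 = 48/6 = 8; σ²_Final cut = ((15−5)/6)² = 2.778

Forward pass:
ES_Costume fitting = 0; EF_Costume fitting = 3
ES_Principal photography = 0; EF_Principal photography = 6
ES_Pickup shots = 0; EF_Pickup shots = 3
ES_Editing = 0; EF_Editing = 13
ES_Sound mix = 3; EF_Sound mix = 3+8 = 11
ES_Color grade = 3; EF_Color grade = 3+3 = 6
ES_VFX = max(EF_Pickup shots=3, EF_Editing=13) = 13; EF_VFX = 13+10 = 23
ES_Final cut = max(EF_Costume fitting=3, EF_Principal photography=6, EF_Sound mix=11, EF_Color grade=6, EF_VFX=23) = 23; EF_Final cut = 23+8 = 31
Expected project duration μ = 31 days. Critical path: Editing → VFX → Final cut.

Variance along critical path = 1.778 + 1.000 + 2.778 = 5.556; σ = √5.556 = 2.357 days.
Z = (34 − 31) / 2.357 = 1.273
P(T ≤ 34) = Φ(1.273) ≈ 0.898

0.898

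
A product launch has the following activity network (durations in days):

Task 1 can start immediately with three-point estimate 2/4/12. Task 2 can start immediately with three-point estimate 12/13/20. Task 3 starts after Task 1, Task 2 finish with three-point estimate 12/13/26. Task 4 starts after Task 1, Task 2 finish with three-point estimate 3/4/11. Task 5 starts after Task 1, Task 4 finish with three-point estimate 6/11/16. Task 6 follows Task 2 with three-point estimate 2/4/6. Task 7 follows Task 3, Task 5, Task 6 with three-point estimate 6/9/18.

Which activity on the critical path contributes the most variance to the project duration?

Task 7

te_Task 1 = (2 + 4·4 + 12)/6 = 30/6 = 5; σ²_Task 1 = ((12−2)/6)² = 2.778
te_Task 2 = (12 + 4·13 + 20)/6 = 84/6 = 14; σ²_Task 2 = ((20−12)/6)² = 1.778
te_Task 3 = (12 + 4·13 + 26)/6 = 90/6 = 15; σ²_Task 3 = ((26−12)/6)² = 5.444
te_Task 4 = (3 + 4·4 + 11)/6 = 30/6 = 5; σ²_Task 4 = ((11−3)/6)² = 1.778
te_Task 5 = (6 + 4·11 + 16)/6 = 66/6 = 11; σ²_Task 5 = ((16−6)/6)² = 2.778
te_Task 6 = (2 + 4·4 + 6)/6 = 24/6 = 4; σ²_Task 6 = ((6−2)/6)² = 0.444
te_Task 7 = (6 + 4·9 + 18)/6 = 60/6 = 10; σ²_Task 7 = ((18−6)/6)² = 4.000

Forward pass:
ES_Task 1 = 0; EF_Task 1 = 5
ES_Task 2 = 0; EF_Task 2 = 14
ES_Task 3 = max(EF_Task 1=5, EF_Task 2=14) = 14; EF_Task 3 = 14+15 = 29
ES_Task 4 = max(EF_Task 1=5, EF_Task 2=14) = 14; EF_Task 4 = 14+5 = 19
ES_Task 5 = max(EF_Task 1=5, EF_Task 4=19) = 19; EF_Task 5 = 19+11 = 30
ES_Task 6 = 14; EF_Task 6 = 14+4 = 18
ES_Task 7 = max(EF_Task 3=29, EF_Task 5=30, EF_Task 6=18) = 30; EF_Task 7 = 30+10 = 40
Expected project duration μ = 40 days. Critical path: Task 2 → Task 4 → Task 5 → Task 7.

Variances on critical path: σ²_Task 2=1.778, σ²_Task 4=1.778, σ²_Task 5=2.778, σ²_Task 7=4.000.
Largest is σ²_Task 7 = 4.000.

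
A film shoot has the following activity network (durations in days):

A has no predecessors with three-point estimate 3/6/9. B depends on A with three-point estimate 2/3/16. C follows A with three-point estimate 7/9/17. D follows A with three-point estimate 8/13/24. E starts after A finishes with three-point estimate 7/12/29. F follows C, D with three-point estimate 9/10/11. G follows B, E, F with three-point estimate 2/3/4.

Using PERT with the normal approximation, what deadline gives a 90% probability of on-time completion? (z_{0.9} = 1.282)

te_A = (3 + 4·6 + 9)/6 = 36/6 = 6; σ²_A = ((9−3)/6)² = 1.000
te_B = (2 + 4·3 + 16)/6 = 30/6 = 5; σ²_B = ((16−2)/6)² = 5.444
te_C = (7 + 4·9 + 17)/6 = 60/6 = 10; σ²_C = ((17−7)/6)² = 2.778
te_D = (8 + 4·13 + 24)/6 = 84/6 = 14; σ²_D = ((24−8)/6)² = 7.111
te_E = (7 + 4·12 + 29)/6 = 84/6 = 14; σ²_E = ((29−7)/6)² = 13.444
te_F = (9 + 4·10 + 11)/6 = 60/6 = 10; σ²_F = ((11−9)/6)² = 0.111
te_G = (2 + 4·3 + 4)/6 = 18/6 = 3; σ²_G = ((4−2)/6)² = 0.111

Forward pass:
ES_A = 0; EF_A = 6
ES_B = 6; EF_B = 6+5 = 11
ES_C = 6; EF_C = 6+10 = 16
ES_D = 6; EF_D = 6+14 = 20
ES_E = 6; EF_E = 6+14 = 20
ES_F = max(EF_C=16, EF_D=20) = 20; EF_F = 20+10 = 30
ES_G = max(EF_B=11, EF_E=20, EF_F=30) = 30; EF_G = 30+3 = 33
Expected project duration μ = 33 days. Critical path: A → D → F → G.

Variance along critical path = 1.000 + 7.111 + 0.111 + 0.111 = 8.333; σ = 2.887 days.
D = μ + z·σ = 33 + 1.282·2.887 = 36.7 days

36.7 days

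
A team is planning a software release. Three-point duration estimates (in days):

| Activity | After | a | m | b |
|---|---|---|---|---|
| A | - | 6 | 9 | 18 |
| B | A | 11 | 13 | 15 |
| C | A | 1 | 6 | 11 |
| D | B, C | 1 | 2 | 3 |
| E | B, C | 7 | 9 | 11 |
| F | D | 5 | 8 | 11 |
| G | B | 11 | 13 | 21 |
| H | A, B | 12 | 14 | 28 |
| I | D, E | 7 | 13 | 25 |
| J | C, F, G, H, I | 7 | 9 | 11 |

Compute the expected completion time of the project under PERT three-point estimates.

55 days

te_A = (6 + 4·9 + 18)/6 = 60/6 = 10
te_B = (11 + 4·13 + 15)/6 = 78/6 = 13
te_C = (1 + 4·6 + 11)/6 = 36/6 = 6
te_D = (1 + 4·2 + 3)/6 = 12/6 = 2
te_E = (7 + 4·9 + 11)/6 = 54/6 = 9
te_F = (5 + 4·8 + 11)/6 = 48/6 = 8
te_G = (11 + 4·13 + 21)/6 = 84/6 = 14
te_H = (12 + 4·14 + 28)/6 = 96/6 = 16
te_I = (7 + 4·13 + 25)/6 = 84/6 = 14
te_J = (7 + 4·9 + 11)/6 = 54/6 = 9

Forward pass:
ES_A = 0; EF_A = 10
ES_B = 10; EF_B = 10+13 = 23
ES_C = 10; EF_C = 10+6 = 16
ES_D = max(EF_B=23, EF_C=16) = 23; EF_D = 23+2 = 25
ES_E = max(EF_B=23, EF_C=16) = 23; EF_E = 23+9 = 32
ES_F = 25; EF_F = 25+8 = 33
ES_G = 23; EF_G = 23+14 = 37
ES_H = max(EF_A=10, EF_B=23) = 23; EF_H = 23+16 = 39
ES_I = max(EF_D=25, EF_E=32) = 32; EF_I = 32+14 = 46
ES_J = max(EF_C=16, EF_F=33, EF_G=37, EF_H=39, EF_I=46) = 46; EF_J = 46+9 = 55
Expected project duration μ = 55 days. Critical path: A → B → E → I → J.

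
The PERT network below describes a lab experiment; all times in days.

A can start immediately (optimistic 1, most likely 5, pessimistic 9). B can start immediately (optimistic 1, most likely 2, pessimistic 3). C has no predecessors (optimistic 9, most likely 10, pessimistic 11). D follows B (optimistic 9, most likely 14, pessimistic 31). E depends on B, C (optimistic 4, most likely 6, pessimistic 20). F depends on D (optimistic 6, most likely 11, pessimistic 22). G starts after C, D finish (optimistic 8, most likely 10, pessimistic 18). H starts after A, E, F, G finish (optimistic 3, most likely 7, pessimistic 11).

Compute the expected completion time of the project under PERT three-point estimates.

te_A = (1 + 4·5 + 9)/6 = 30/6 = 5
te_B = (1 + 4·2 + 3)/6 = 12/6 = 2
te_C = (9 + 4·10 + 11)/6 = 60/6 = 10
te_D = (9 + 4·14 + 31)/6 = 96/6 = 16
te_E = (4 + 4·6 + 20)/6 = 48/6 = 8
te_F = (6 + 4·11 + 22)/6 = 72/6 = 12
te_G = (8 + 4·10 + 18)/6 = 66/6 = 11
te_H = (3 + 4·7 + 11)/6 = 42/6 = 7

Forward pass:
ES_A = 0; EF_A = 5
ES_B = 0; EF_B = 2
ES_C = 0; EF_C = 10
ES_D = 2; EF_D = 2+16 = 18
ES_E = max(EF_B=2, EF_C=10) = 10; EF_E = 10+8 = 18
ES_F = 18; EF_F = 18+12 = 30
ES_G = max(EF_C=10, EF_D=18) = 18; EF_G = 18+11 = 29
ES_H = max(EF_A=5, EF_E=18, EF_F=30, EF_G=29) = 30; EF_H = 30+7 = 37
Expected project duration μ = 37 days. Critical path: B → D → F → H.

37 days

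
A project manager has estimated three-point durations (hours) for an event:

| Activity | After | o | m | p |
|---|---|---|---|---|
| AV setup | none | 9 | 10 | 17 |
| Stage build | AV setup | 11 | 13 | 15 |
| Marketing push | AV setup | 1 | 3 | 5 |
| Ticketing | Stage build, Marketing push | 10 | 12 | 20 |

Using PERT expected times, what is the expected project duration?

te_AV setup = (9 + 4·10 + 17)/6 = 66/6 = 11
te_Stage build = (11 + 4·13 + 15)/6 = 78/6 = 13
te_Marketing push = (1 + 4·3 + 5)/6 = 18/6 = 3
te_Ticketing = (10 + 4·12 + 20)/6 = 78/6 = 13

Forward pass:
ES_AV setup = 0; EF_AV setup = 11
ES_Stage build = 11; EF_Stage build = 11+13 = 24
ES_Marketing push = 11; EF_Marketing push = 11+3 = 14
ES_Ticketing = max(EF_Stage build=24, EF_Marketing push=14) = 24; EF_Ticketing = 24+13 = 37
Expected project duration μ = 37 hours. Critical path: AV setup → Stage build → Ticketing.

37 hours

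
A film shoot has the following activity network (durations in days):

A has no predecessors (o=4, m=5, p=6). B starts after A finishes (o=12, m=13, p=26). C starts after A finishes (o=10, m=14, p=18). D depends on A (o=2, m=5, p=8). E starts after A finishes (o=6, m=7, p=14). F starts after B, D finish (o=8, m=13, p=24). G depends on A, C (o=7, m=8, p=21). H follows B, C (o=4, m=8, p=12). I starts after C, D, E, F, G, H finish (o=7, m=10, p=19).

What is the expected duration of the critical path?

te_A = (4 + 4·5 + 6)/6 = 30/6 = 5
te_B = (12 + 4·13 + 26)/6 = 90/6 = 15
te_C = (10 + 4·14 + 18)/6 = 84/6 = 14
te_D = (2 + 4·5 + 8)/6 = 30/6 = 5
te_E = (6 + 4·7 + 14)/6 = 48/6 = 8
te_F = (8 + 4·13 + 24)/6 = 84/6 = 14
te_G = (7 + 4·8 + 21)/6 = 60/6 = 10
te_H = (4 + 4·8 + 12)/6 = 48/6 = 8
te_I = (7 + 4·10 + 19)/6 = 66/6 = 11

Forward pass:
ES_A = 0; EF_A = 5
ES_B = 5; EF_B = 5+15 = 20
ES_C = 5; EF_C = 5+14 = 19
ES_D = 5; EF_D = 5+5 = 10
ES_E = 5; EF_E = 5+8 = 13
ES_F = max(EF_B=20, EF_D=10) = 20; EF_F = 20+14 = 34
ES_G = max(EF_A=5, EF_C=19) = 19; EF_G = 19+10 = 29
ES_H = max(EF_B=20, EF_C=19) = 20; EF_H = 20+8 = 28
ES_I = max(EF_C=19, EF_D=10, EF_E=13, EF_F=34, EF_G=29, EF_H=28) = 34; EF_I = 34+11 = 45
Expected project duration μ = 45 days. Critical path: A → B → F → I.

45 days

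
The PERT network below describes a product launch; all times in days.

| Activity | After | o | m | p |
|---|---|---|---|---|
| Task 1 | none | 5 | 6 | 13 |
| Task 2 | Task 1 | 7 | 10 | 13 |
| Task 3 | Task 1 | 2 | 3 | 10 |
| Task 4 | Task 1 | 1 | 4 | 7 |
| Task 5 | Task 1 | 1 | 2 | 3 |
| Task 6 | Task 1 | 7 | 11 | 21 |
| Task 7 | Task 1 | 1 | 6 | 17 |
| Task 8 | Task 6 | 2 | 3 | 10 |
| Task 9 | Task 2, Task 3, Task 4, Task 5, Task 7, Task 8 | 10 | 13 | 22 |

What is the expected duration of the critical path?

te_Task 1 = (5 + 4·6 + 13)/6 = 42/6 = 7
te_Task 2 = (7 + 4·10 + 13)/6 = 60/6 = 10
te_Task 3 = (2 + 4·3 + 10)/6 = 24/6 = 4
te_Task 4 = (1 + 4·4 + 7)/6 = 24/6 = 4
te_Task 5 = (1 + 4·2 + 3)/6 = 12/6 = 2
te_Task 6 = (7 + 4·11 + 21)/6 = 72/6 = 12
te_Task 7 = (1 + 4·6 + 17)/6 = 42/6 = 7
te_Task 8 = (2 + 4·3 + 10)/6 = 24/6 = 4
te_Task 9 = (10 + 4·13 + 22)/6 = 84/6 = 14

Forward pass:
ES_Task 1 = 0; EF_Task 1 = 7
ES_Task 2 = 7; EF_Task 2 = 7+10 = 17
ES_Task 3 = 7; EF_Task 3 = 7+4 = 11
ES_Task 4 = 7; EF_Task 4 = 7+4 = 11
ES_Task 5 = 7; EF_Task 5 = 7+2 = 9
ES_Task 6 = 7; EF_Task 6 = 7+12 = 19
ES_Task 7 = 7; EF_Task 7 = 7+7 = 14
ES_Task 8 = 19; EF_Task 8 = 19+4 = 23
ES_Task 9 = max(EF_Task 2=17, EF_Task 3=11, EF_Task 4=11, EF_Task 5=9, EF_Task 7=14, EF_Task 8=23) = 23; EF_Task 9 = 23+14 = 37
Expected project duration μ = 37 days. Critical path: Task 1 → Task 6 → Task 8 → Task 9.

37 days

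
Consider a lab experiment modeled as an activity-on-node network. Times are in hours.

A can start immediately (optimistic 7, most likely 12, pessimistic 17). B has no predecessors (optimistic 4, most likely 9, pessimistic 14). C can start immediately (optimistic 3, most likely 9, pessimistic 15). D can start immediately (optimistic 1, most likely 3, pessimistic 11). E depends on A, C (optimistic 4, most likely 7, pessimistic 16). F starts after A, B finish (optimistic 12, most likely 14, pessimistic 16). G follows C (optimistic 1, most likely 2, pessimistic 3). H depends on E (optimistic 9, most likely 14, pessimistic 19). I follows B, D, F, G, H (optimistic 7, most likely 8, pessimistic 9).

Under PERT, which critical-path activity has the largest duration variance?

E

te_A = (7 + 4·12 + 17)/6 = 72/6 = 12; σ²_A = ((17−7)/6)² = 2.778
te_B = (4 + 4·9 + 14)/6 = 54/6 = 9; σ²_B = ((14−4)/6)² = 2.778
te_C = (3 + 4·9 + 15)/6 = 54/6 = 9; σ²_C = ((15−3)/6)² = 4.000
te_D = (1 + 4·3 + 11)/6 = 24/6 = 4; σ²_D = ((11−1)/6)² = 2.778
te_E = (4 + 4·7 + 16)/6 = 48/6 = 8; σ²_E = ((16−4)/6)² = 4.000
te_F = (12 + 4·14 + 16)/6 = 84/6 = 14; σ²_F = ((16−12)/6)² = 0.444
te_G = (1 + 4·2 + 3)/6 = 12/6 = 2; σ²_G = ((3−1)/6)² = 0.111
te_H = (9 + 4·14 + 19)/6 = 84/6 = 14; σ²_H = ((19−9)/6)² = 2.778
te_I = (7 + 4·8 + 9)/6 = 48/6 = 8; σ²_I = ((9−7)/6)² = 0.111

Forward pass:
ES_A = 0; EF_A = 12
ES_B = 0; EF_B = 9
ES_C = 0; EF_C = 9
ES_D = 0; EF_D = 4
ES_E = max(EF_A=12, EF_C=9) = 12; EF_E = 12+8 = 20
ES_F = max(EF_A=12, EF_B=9) = 12; EF_F = 12+14 = 26
ES_G = 9; EF_G = 9+2 = 11
ES_H = 20; EF_H = 20+14 = 34
ES_I = max(EF_B=9, EF_D=4, EF_F=26, EF_G=11, EF_H=34) = 34; EF_I = 34+8 = 42
Expected project duration μ = 42 hours. Critical path: A → E → H → I.

Variances on critical path: σ²_A=2.778, σ²_E=4.000, σ²_H=2.778, σ²_I=0.111.
Largest is σ²_E = 4.000.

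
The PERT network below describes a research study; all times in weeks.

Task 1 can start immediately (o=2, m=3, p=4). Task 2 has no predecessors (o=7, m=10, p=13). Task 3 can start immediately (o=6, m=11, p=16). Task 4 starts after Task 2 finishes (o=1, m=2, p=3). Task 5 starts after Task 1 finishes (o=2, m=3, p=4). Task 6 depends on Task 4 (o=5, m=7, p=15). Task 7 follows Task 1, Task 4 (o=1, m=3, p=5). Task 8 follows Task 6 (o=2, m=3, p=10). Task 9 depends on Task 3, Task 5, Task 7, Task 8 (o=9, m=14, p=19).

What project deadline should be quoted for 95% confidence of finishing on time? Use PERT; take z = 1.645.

42.8 weeks

te_Task 1 = (2 + 4·3 + 4)/6 = 18/6 = 3; σ²_Task 1 = ((4−2)/6)² = 0.111
te_Task 2 = (7 + 4·10 + 13)/6 = 60/6 = 10; σ²_Task 2 = ((13−7)/6)² = 1.000
te_Task 3 = (6 + 4·11 + 16)/6 = 66/6 = 11; σ²_Task 3 = ((16−6)/6)² = 2.778
te_Task 4 = (1 + 4·2 + 3)/6 = 12/6 = 2; σ²_Task 4 = ((3−1)/6)² = 0.111
te_Task 5 = (2 + 4·3 + 4)/6 = 18/6 = 3; σ²_Task 5 = ((4−2)/6)² = 0.111
te_Task 6 = (5 + 4·7 + 15)/6 = 48/6 = 8; σ²_Task 6 = ((15−5)/6)² = 2.778
te_Task 7 = (1 + 4·3 + 5)/6 = 18/6 = 3; σ²_Task 7 = ((5−1)/6)² = 0.444
te_Task 8 = (2 + 4·3 + 10)/6 = 24/6 = 4; σ²_Task 8 = ((10−2)/6)² = 1.778
te_Task 9 = (9 + 4·14 + 19)/6 = 84/6 = 14; σ²_Task 9 = ((19−9)/6)² = 2.778

Forward pass:
ES_Task 1 = 0; EF_Task 1 = 3
ES_Task 2 = 0; EF_Task 2 = 10
ES_Task 3 = 0; EF_Task 3 = 11
ES_Task 4 = 10; EF_Task 4 = 10+2 = 12
ES_Task 5 = 3; EF_Task 5 = 3+3 = 6
ES_Task 6 = 12; EF_Task 6 = 12+8 = 20
ES_Task 7 = max(EF_Task 1=3, EF_Task 4=12) = 12; EF_Task 7 = 12+3 = 15
ES_Task 8 = 20; EF_Task 8 = 20+4 = 24
ES_Task 9 = max(EF_Task 3=11, EF_Task 5=6, EF_Task 7=15, EF_Task 8=24) = 24; EF_Task 9 = 24+14 = 38
Expected project duration μ = 38 weeks. Critical path: Task 2 → Task 4 → Task 6 → Task 8 → Task 9.

Variance along critical path = 1.000 + 0.111 + 2.778 + 1.778 + 2.778 = 8.444; σ = 2.906 weeks.
D = μ + z·σ = 38 + 1.645·2.906 = 42.8 weeks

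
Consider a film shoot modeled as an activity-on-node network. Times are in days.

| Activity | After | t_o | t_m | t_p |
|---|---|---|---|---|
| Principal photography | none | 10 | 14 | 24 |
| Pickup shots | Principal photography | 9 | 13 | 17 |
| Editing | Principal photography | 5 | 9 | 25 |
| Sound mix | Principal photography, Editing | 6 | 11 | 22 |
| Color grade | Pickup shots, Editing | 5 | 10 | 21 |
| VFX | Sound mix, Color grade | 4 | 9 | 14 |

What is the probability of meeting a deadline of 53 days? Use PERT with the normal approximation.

0.887

te_Principal photography = (10 + 4·14 + 24)/6 = 90/6 = 15; σ²_Principal photography = ((24−10)/6)² = 5.444
te_Pickup shots = (9 + 4·13 + 17)/6 = 78/6 = 13; σ²_Pickup shots = ((17−9)/6)² = 1.778
te_Editing = (5 + 4·9 + 25)/6 = 66/6 = 11; σ²_Editing = ((25−5)/6)² = 11.111
te_Sound mix = (6 + 4·11 + 22)/6 = 72/6 = 12; σ²_Sound mix = ((22−6)/6)² = 7.111
te_Color grade = (5 + 4·10 + 21)/6 = 66/6 = 11; σ²_Color grade = ((21−5)/6)² = 7.111
te_VFX = (4 + 4·9 + 14)/6 = 54/6 = 9; σ²_VFX = ((14−4)/6)² = 2.778

Forward pass:
ES_Principal photography = 0; EF_Principal photography = 15
ES_Pickup shots = 15; EF_Pickup shots = 15+13 = 28
ES_Editing = 15; EF_Editing = 15+11 = 26
ES_Sound mix = max(EF_Principal photography=15, EF_Editing=26) = 26; EF_Sound mix = 26+12 = 38
ES_Color grade = max(EF_Pickup shots=28, EF_Editing=26) = 28; EF_Color grade = 28+11 = 39
ES_VFX = max(EF_Sound mix=38, EF_Color grade=39) = 39; EF_VFX = 39+9 = 48
Expected project duration μ = 48 days. Critical path: Principal photography → Pickup shots → Color grade → VFX.

Variance along critical path = 5.444 + 1.778 + 7.111 + 2.778 = 17.111; σ = √17.111 = 4.137 days.
Z = (53 − 48) / 4.137 = 1.209
P(T ≤ 53) = Φ(1.209) ≈ 0.887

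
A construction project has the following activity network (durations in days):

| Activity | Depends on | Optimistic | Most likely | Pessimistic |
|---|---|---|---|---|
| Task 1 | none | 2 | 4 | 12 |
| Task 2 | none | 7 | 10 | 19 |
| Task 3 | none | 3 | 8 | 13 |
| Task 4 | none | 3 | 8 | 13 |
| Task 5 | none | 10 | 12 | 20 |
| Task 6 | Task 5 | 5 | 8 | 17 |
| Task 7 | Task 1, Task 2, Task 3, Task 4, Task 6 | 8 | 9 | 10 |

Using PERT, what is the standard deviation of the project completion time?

2.62 days

te_Task 1 = (2 + 4·4 + 12)/6 = 30/6 = 5; σ²_Task 1 = ((12−2)/6)² = 2.778
te_Task 2 = (7 + 4·10 + 19)/6 = 66/6 = 11; σ²_Task 2 = ((19−7)/6)² = 4.000
te_Task 3 = (3 + 4·8 + 13)/6 = 48/6 = 8; σ²_Task 3 = ((13−3)/6)² = 2.778
te_Task 4 = (3 + 4·8 + 13)/6 = 48/6 = 8; σ²_Task 4 = ((13−3)/6)² = 2.778
te_Task 5 = (10 + 4·12 + 20)/6 = 78/6 = 13; σ²_Task 5 = ((20−10)/6)² = 2.778
te_Task 6 = (5 + 4·8 + 17)/6 = 54/6 = 9; σ²_Task 6 = ((17−5)/6)² = 4.000
te_Task 7 = (8 + 4·9 + 10)/6 = 54/6 = 9; σ²_Task 7 = ((10−8)/6)² = 0.111

Forward pass:
ES_Task 1 = 0; EF_Task 1 = 5
ES_Task 2 = 0; EF_Task 2 = 11
ES_Task 3 = 0; EF_Task 3 = 8
ES_Task 4 = 0; EF_Task 4 = 8
ES_Task 5 = 0; EF_Task 5 = 13
ES_Task 6 = 13; EF_Task 6 = 13+9 = 22
ES_Task 7 = max(EF_Task 1=5, EF_Task 2=11, EF_Task 3=8, EF_Task 4=8, EF_Task 6=22) = 22; EF_Task 7 = 22+9 = 31
Expected project duration μ = 31 days. Critical path: Task 5 → Task 6 → Task 7.

Variance along critical path = 2.778 + 4.000 + 0.111 = 6.889
σ = √6.889 = 2.625 days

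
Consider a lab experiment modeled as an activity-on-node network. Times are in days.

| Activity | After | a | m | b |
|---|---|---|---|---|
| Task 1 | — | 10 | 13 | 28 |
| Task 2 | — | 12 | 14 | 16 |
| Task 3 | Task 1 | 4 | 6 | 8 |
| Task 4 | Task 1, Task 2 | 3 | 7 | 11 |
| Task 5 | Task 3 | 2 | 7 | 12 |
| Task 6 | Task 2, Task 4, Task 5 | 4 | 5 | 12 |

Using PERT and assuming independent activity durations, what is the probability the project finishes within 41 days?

te_Task 1 = (10 + 4·13 + 28)/6 = 90/6 = 15; σ²_Task 1 = ((28−10)/6)² = 9.000
te_Task 2 = (12 + 4·14 + 16)/6 = 84/6 = 14; σ²_Task 2 = ((16−12)/6)² = 0.444
te_Task 3 = (4 + 4·6 + 8)/6 = 36/6 = 6; σ²_Task 3 = ((8−4)/6)² = 0.444
te_Task 4 = (3 + 4·7 + 11)/6 = 42/6 = 7; σ²_Task 4 = ((11−3)/6)² = 1.778
te_Task 5 = (2 + 4·7 + 12)/6 = 42/6 = 7; σ²_Task 5 = ((12−2)/6)² = 2.778
te_Task 6 = (4 + 4·5 + 12)/6 = 36/6 = 6; σ²_Task 6 = ((12−4)/6)² = 1.778

Forward pass:
ES_Task 1 = 0; EF_Task 1 = 15
ES_Task 2 = 0; EF_Task 2 = 14
ES_Task 3 = 15; EF_Task 3 = 15+6 = 21
ES_Task 4 = max(EF_Task 1=15, EF_Task 2=14) = 15; EF_Task 4 = 15+7 = 22
ES_Task 5 = 21; EF_Task 5 = 21+7 = 28
ES_Task 6 = max(EF_Task 2=14, EF_Task 4=22, EF_Task 5=28) = 28; EF_Task 6 = 28+6 = 34
Expected project duration μ = 34 days. Critical path: Task 1 → Task 3 → Task 5 → Task 6.

Variance along critical path = 9.000 + 0.444 + 2.778 + 1.778 = 14.000; σ = √14.000 = 3.742 days.
Z = (41 − 34) / 3.742 = 1.871
P(T ≤ 41) = Φ(1.871) ≈ 0.969

0.969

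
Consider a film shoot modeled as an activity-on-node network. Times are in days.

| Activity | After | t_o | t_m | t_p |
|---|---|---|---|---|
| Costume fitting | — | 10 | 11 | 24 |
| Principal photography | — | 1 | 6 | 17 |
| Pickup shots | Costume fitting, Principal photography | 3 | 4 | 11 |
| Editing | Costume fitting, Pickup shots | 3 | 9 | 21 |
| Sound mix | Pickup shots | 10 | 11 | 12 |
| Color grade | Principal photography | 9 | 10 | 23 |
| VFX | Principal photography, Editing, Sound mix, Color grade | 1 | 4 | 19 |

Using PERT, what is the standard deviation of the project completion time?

4.04 days

te_Costume fitting = (10 + 4·11 + 24)/6 = 78/6 = 13; σ²_Costume fitting = ((24−10)/6)² = 5.444
te_Principal photography = (1 + 4·6 + 17)/6 = 42/6 = 7; σ²_Principal photography = ((17−1)/6)² = 7.111
te_Pickup shots = (3 + 4·4 + 11)/6 = 30/6 = 5; σ²_Pickup shots = ((11−3)/6)² = 1.778
te_Editing = (3 + 4·9 + 21)/6 = 60/6 = 10; σ²_Editing = ((21−3)/6)² = 9.000
te_Sound mix = (10 + 4·11 + 12)/6 = 66/6 = 11; σ²_Sound mix = ((12−10)/6)² = 0.111
te_Color grade = (9 + 4·10 + 23)/6 = 72/6 = 12; σ²_Color grade = ((23−9)/6)² = 5.444
te_VFX = (1 + 4·4 + 19)/6 = 36/6 = 6; σ²_VFX = ((19−1)/6)² = 9.000

Forward pass:
ES_Costume fitting = 0; EF_Costume fitting = 13
ES_Principal photography = 0; EF_Principal photography = 7
ES_Pickup shots = max(EF_Costume fitting=13, EF_Principal photography=7) = 13; EF_Pickup shots = 13+5 = 18
ES_Editing = max(EF_Costume fitting=13, EF_Pickup shots=18) = 18; EF_Editing = 18+10 = 28
ES_Sound mix = 18; EF_Sound mix = 18+11 = 29
ES_Color grade = 7; EF_Color grade = 7+12 = 19
ES_VFX = max(EF_Principal photography=7, EF_Editing=28, EF_Sound mix=29, EF_Color grade=19) = 29; EF_VFX = 29+6 = 35
Expected project duration μ = 35 days. Critical path: Costume fitting → Pickup shots → Sound mix → VFX.

Variance along critical path = 5.444 + 1.778 + 0.111 + 9.000 = 16.333
σ = √16.333 = 4.041 days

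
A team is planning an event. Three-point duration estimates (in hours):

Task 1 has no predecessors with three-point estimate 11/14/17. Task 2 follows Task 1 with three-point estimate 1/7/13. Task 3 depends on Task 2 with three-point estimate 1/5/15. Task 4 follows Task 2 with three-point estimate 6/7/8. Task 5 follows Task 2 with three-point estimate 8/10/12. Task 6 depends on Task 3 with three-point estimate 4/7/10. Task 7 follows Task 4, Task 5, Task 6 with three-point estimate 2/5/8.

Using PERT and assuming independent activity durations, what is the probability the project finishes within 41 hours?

0.715

te_Task 1 = (11 + 4·14 + 17)/6 = 84/6 = 14; σ²_Task 1 = ((17−11)/6)² = 1.000
te_Task 2 = (1 + 4·7 + 13)/6 = 42/6 = 7; σ²_Task 2 = ((13−1)/6)² = 4.000
te_Task 3 = (1 + 4·5 + 15)/6 = 36/6 = 6; σ²_Task 3 = ((15−1)/6)² = 5.444
te_Task 4 = (6 + 4·7 + 8)/6 = 42/6 = 7; σ²_Task 4 = ((8−6)/6)² = 0.111
te_Task 5 = (8 + 4·10 + 12)/6 = 60/6 = 10; σ²_Task 5 = ((12−8)/6)² = 0.444
te_Task 6 = (4 + 4·7 + 10)/6 = 42/6 = 7; σ²_Task 6 = ((10−4)/6)² = 1.000
te_Task 7 = (2 + 4·5 + 8)/6 = 30/6 = 5; σ²_Task 7 = ((8−2)/6)² = 1.000

Forward pass:
ES_Task 1 = 0; EF_Task 1 = 14
ES_Task 2 = 14; EF_Task 2 = 14+7 = 21
ES_Task 3 = 21; EF_Task 3 = 21+6 = 27
ES_Task 4 = 21; EF_Task 4 = 21+7 = 28
ES_Task 5 = 21; EF_Task 5 = 21+10 = 31
ES_Task 6 = 27; EF_Task 6 = 27+7 = 34
ES_Task 7 = max(EF_Task 4=28, EF_Task 5=31, EF_Task 6=34) = 34; EF_Task 7 = 34+5 = 39
Expected project duration μ = 39 hours. Critical path: Task 1 → Task 2 → Task 3 → Task 6 → Task 7.

Variance along critical path = 1.000 + 4.000 + 5.444 + 1.000 + 1.000 = 12.444; σ = √12.444 = 3.528 hours.
Z = (41 − 39) / 3.528 = 0.567
P(T ≤ 41) = Φ(0.567) ≈ 0.715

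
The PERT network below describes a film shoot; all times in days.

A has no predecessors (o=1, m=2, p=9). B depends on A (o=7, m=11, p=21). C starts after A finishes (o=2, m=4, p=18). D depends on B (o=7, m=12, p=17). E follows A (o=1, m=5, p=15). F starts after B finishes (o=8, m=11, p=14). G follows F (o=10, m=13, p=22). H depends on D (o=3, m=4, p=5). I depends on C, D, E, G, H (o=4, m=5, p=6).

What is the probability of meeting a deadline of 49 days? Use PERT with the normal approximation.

te_A = (1 + 4·2 + 9)/6 = 18/6 = 3; σ²_A = ((9−1)/6)² = 1.778
te_B = (7 + 4·11 + 21)/6 = 72/6 = 12; σ²_B = ((21−7)/6)² = 5.444
te_C = (2 + 4·4 + 18)/6 = 36/6 = 6; σ²_C = ((18−2)/6)² = 7.111
te_D = (7 + 4·12 + 17)/6 = 72/6 = 12; σ²_D = ((17−7)/6)² = 2.778
te_E = (1 + 4·5 + 15)/6 = 36/6 = 6; σ²_E = ((15−1)/6)² = 5.444
te_F = (8 + 4·11 + 14)/6 = 66/6 = 11; σ²_F = ((14−8)/6)² = 1.000
te_G = (10 + 4·13 + 22)/6 = 84/6 = 14; σ²_G = ((22−10)/6)² = 4.000
te_H = (3 + 4·4 + 5)/6 = 24/6 = 4; σ²_H = ((5−3)/6)² = 0.111
te_I = (4 + 4·5 + 6)/6 = 30/6 = 5; σ²_I = ((6−4)/6)² = 0.111

Forward pass:
ES_A = 0; EF_A = 3
ES_B = 3; EF_B = 3+12 = 15
ES_C = 3; EF_C = 3+6 = 9
ES_D = 15; EF_D = 15+12 = 27
ES_E = 3; EF_E = 3+6 = 9
ES_F = 15; EF_F = 15+11 = 26
ES_G = 26; EF_G = 26+14 = 40
ES_H = 27; EF_H = 27+4 = 31
ES_I = max(EF_C=9, EF_D=27, EF_E=9, EF_G=40, EF_H=31) = 40; EF_I = 40+5 = 45
Expected project duration μ = 45 days. Critical path: A → B → F → G → I.

Variance along critical path = 1.778 + 5.444 + 1.000 + 4.000 + 0.111 = 12.333; σ = √12.333 = 3.512 days.
Z = (49 − 45) / 3.512 = 1.139
P(T ≤ 49) = Φ(1.139) ≈ 0.873

0.873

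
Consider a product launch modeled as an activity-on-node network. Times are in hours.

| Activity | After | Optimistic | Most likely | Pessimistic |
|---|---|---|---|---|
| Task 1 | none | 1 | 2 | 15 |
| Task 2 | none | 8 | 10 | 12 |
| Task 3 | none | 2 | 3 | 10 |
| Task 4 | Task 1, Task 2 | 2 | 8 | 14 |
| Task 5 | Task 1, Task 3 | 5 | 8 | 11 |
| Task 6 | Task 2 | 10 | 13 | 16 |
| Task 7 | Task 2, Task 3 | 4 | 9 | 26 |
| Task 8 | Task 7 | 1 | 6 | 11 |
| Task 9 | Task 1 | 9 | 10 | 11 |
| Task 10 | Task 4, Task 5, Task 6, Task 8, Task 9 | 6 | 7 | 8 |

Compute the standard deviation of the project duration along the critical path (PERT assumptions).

te_Task 1 = (1 + 4·2 + 15)/6 = 24/6 = 4; σ²_Task 1 = ((15−1)/6)² = 5.444
te_Task 2 = (8 + 4·10 + 12)/6 = 60/6 = 10; σ²_Task 2 = ((12−8)/6)² = 0.444
te_Task 3 = (2 + 4·3 + 10)/6 = 24/6 = 4; σ²_Task 3 = ((10−2)/6)² = 1.778
te_Task 4 = (2 + 4·8 + 14)/6 = 48/6 = 8; σ²_Task 4 = ((14−2)/6)² = 4.000
te_Task 5 = (5 + 4·8 + 11)/6 = 48/6 = 8; σ²_Task 5 = ((11−5)/6)² = 1.000
te_Task 6 = (10 + 4·13 + 16)/6 = 78/6 = 13; σ²_Task 6 = ((16−10)/6)² = 1.000
te_Task 7 = (4 + 4·9 + 26)/6 = 66/6 = 11; σ²_Task 7 = ((26−4)/6)² = 13.444
te_Task 8 = (1 + 4·6 + 11)/6 = 36/6 = 6; σ²_Task 8 = ((11−1)/6)² = 2.778
te_Task 9 = (9 + 4·10 + 11)/6 = 60/6 = 10; σ²_Task 9 = ((11−9)/6)² = 0.111
te_Task 10 = (6 + 4·7 + 8)/6 = 42/6 = 7; σ²_Task 10 = ((8−6)/6)² = 0.111

Forward pass:
ES_Task 1 = 0; EF_Task 1 = 4
ES_Task 2 = 0; EF_Task 2 = 10
ES_Task 3 = 0; EF_Task 3 = 4
ES_Task 4 = max(EF_Task 1=4, EF_Task 2=10) = 10; EF_Task 4 = 10+8 = 18
ES_Task 5 = max(EF_Task 1=4, EF_Task 3=4) = 4; EF_Task 5 = 4+8 = 12
ES_Task 6 = 10; EF_Task 6 = 10+13 = 23
ES_Task 7 = max(EF_Task 2=10, EF_Task 3=4) = 10; EF_Task 7 = 10+11 = 21
ES_Task 8 = 21; EF_Task 8 = 21+6 = 27
ES_Task 9 = 4; EF_Task 9 = 4+10 = 14
ES_Task 10 = max(EF_Task 4=18, EF_Task 5=12, EF_Task 6=23, EF_Task 8=27, EF_Task 9=14) = 27; EF_Task 10 = 27+7 = 34
Expected project duration μ = 34 hours. Critical path: Task 2 → Task 7 → Task 8 → Task 10.

Variance along critical path = 0.444 + 13.444 + 2.778 + 0.111 = 16.778
σ = √16.778 = 4.096 hours

4.10 hours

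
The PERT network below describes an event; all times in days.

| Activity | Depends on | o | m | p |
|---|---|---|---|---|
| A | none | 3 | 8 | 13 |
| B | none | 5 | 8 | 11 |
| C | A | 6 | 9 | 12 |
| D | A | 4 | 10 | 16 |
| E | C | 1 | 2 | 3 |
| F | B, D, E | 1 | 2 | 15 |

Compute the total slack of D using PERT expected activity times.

te_A = (3 + 4·8 + 13)/6 = 48/6 = 8
te_B = (5 + 4·8 + 11)/6 = 48/6 = 8
te_C = (6 + 4·9 + 12)/6 = 54/6 = 9
te_D = (4 + 4·10 + 16)/6 = 60/6 = 10
te_E = (1 + 4·2 + 3)/6 = 12/6 = 2
te_F = (1 + 4·2 + 15)/6 = 24/6 = 4

Forward pass:
ES_A = 0; EF_A = 8
ES_B = 0; EF_B = 8
ES_C = 8; EF_C = 8+9 = 17
ES_D = 8; EF_D = 8+10 = 18
ES_E = 17; EF_E = 17+2 = 19
ES_F = max(EF_B=8, EF_D=18, EF_E=19) = 19; EF_F = 19+4 = 23
Expected project duration μ = 23 days. Critical path: A → C → E → F.

Backward pass:
LF_F = 23; LS_F = 23−4 = 19
LF_E = LS_F = 19; LS_E = 19−2 = 17
LF_D = LS_F = 19; LS_D = 19−10 = 9
LF_C = LS_E = 17; LS_C = 17−9 = 8
LF_B = LS_F = 19; LS_B = 19−8 = 11
LF_A = min(LS_C=8, LS_D=9) = 8; LS_A = 8−8 = 0
Slack_D = LS_D − ES_D = 9 − 8 = 1

1 days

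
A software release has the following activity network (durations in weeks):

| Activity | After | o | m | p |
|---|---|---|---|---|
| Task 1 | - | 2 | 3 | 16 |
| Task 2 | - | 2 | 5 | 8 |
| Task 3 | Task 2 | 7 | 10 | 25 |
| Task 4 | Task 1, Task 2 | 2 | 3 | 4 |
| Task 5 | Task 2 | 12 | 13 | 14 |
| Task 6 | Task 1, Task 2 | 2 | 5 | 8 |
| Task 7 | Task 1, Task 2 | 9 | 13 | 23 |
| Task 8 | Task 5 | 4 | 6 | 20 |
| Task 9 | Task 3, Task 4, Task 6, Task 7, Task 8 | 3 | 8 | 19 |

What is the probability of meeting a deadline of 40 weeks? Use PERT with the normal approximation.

0.899

te_Task 1 = (2 + 4·3 + 16)/6 = 30/6 = 5; σ²_Task 1 = ((16−2)/6)² = 5.444
te_Task 2 = (2 + 4·5 + 8)/6 = 30/6 = 5; σ²_Task 2 = ((8−2)/6)² = 1.000
te_Task 3 = (7 + 4·10 + 25)/6 = 72/6 = 12; σ²_Task 3 = ((25−7)/6)² = 9.000
te_Task 4 = (2 + 4·3 + 4)/6 = 18/6 = 3; σ²_Task 4 = ((4−2)/6)² = 0.111
te_Task 5 = (12 + 4·13 + 14)/6 = 78/6 = 13; σ²_Task 5 = ((14−12)/6)² = 0.111
te_Task 6 = (2 + 4·5 + 8)/6 = 30/6 = 5; σ²_Task 6 = ((8−2)/6)² = 1.000
te_Task 7 = (9 + 4·13 + 23)/6 = 84/6 = 14; σ²_Task 7 = ((23−9)/6)² = 5.444
te_Task 8 = (4 + 4·6 + 20)/6 = 48/6 = 8; σ²_Task 8 = ((20−4)/6)² = 7.111
te_Task 9 = (3 + 4·8 + 19)/6 = 54/6 = 9; σ²_Task 9 = ((19−3)/6)² = 7.111

Forward pass:
ES_Task 1 = 0; EF_Task 1 = 5
ES_Task 2 = 0; EF_Task 2 = 5
ES_Task 3 = 5; EF_Task 3 = 5+12 = 17
ES_Task 4 = max(EF_Task 1=5, EF_Task 2=5) = 5; EF_Task 4 = 5+3 = 8
ES_Task 5 = 5; EF_Task 5 = 5+13 = 18
ES_Task 6 = max(EF_Task 1=5, EF_Task 2=5) = 5; EF_Task 6 = 5+5 = 10
ES_Task 7 = max(EF_Task 1=5, EF_Task 2=5) = 5; EF_Task 7 = 5+14 = 19
ES_Task 8 = 18; EF_Task 8 = 18+8 = 26
ES_Task 9 = max(EF_Task 3=17, EF_Task 4=8, EF_Task 6=10, EF_Task 7=19, EF_Task 8=26) = 26; EF_Task 9 = 26+9 = 35
Expected project duration μ = 35 weeks. Critical path: Task 2 → Task 5 → Task 8 → Task 9.

Variance along critical path = 1.000 + 0.111 + 7.111 + 7.111 = 15.333; σ = √15.333 = 3.916 weeks.
Z = (40 − 35) / 3.916 = 1.277
P(T ≤ 40) = Φ(1.277) ≈ 0.899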